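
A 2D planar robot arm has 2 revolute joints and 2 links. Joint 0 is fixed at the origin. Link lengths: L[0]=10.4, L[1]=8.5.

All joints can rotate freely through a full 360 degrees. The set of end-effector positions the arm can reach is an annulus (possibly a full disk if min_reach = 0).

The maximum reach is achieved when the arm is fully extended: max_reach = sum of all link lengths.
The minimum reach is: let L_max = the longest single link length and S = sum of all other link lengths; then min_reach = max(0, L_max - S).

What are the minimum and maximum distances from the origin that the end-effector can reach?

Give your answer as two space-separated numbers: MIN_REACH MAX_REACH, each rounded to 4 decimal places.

Answer: 1.9000 18.9000

Derivation:
Link lengths: [10.4, 8.5]
max_reach = 10.4 + 8.5 = 18.9
L_max = max([10.4, 8.5]) = 10.4
S (sum of others) = 18.9 - 10.4 = 8.5
min_reach = max(0, 10.4 - 8.5) = max(0, 1.9) = 1.9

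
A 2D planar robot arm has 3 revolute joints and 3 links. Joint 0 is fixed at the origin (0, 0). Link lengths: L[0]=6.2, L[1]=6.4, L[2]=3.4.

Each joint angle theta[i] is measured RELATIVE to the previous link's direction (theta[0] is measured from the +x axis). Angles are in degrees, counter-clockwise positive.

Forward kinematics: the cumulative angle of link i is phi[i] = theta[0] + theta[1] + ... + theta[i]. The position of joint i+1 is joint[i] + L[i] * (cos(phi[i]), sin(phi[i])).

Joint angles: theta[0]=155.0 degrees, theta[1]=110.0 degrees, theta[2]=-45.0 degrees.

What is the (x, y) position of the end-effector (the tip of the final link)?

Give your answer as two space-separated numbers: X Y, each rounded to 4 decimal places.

Answer: -8.7815 -5.9409

Derivation:
joint[0] = (0.0000, 0.0000)  (base)
link 0: phi[0] = 155 = 155 deg
  cos(155 deg) = -0.9063, sin(155 deg) = 0.4226
  joint[1] = (0.0000, 0.0000) + 6.2 * (-0.9063, 0.4226) = (0.0000 + -5.6191, 0.0000 + 2.6202) = (-5.6191, 2.6202)
link 1: phi[1] = 155 + 110 = 265 deg
  cos(265 deg) = -0.0872, sin(265 deg) = -0.9962
  joint[2] = (-5.6191, 2.6202) + 6.4 * (-0.0872, -0.9962) = (-5.6191 + -0.5578, 2.6202 + -6.3756) = (-6.1769, -3.7554)
link 2: phi[2] = 155 + 110 + -45 = 220 deg
  cos(220 deg) = -0.7660, sin(220 deg) = -0.6428
  joint[3] = (-6.1769, -3.7554) + 3.4 * (-0.7660, -0.6428) = (-6.1769 + -2.6046, -3.7554 + -2.1855) = (-8.7815, -5.9409)
End effector: (-8.7815, -5.9409)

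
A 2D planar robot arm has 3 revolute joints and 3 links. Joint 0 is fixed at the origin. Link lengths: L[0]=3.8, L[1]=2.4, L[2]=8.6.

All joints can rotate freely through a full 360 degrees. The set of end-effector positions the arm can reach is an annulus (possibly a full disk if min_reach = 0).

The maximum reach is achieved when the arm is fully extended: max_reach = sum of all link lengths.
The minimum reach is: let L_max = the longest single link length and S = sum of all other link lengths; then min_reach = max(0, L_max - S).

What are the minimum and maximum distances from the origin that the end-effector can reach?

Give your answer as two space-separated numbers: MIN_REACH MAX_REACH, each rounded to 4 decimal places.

Link lengths: [3.8, 2.4, 8.6]
max_reach = 3.8 + 2.4 + 8.6 = 14.8
L_max = max([3.8, 2.4, 8.6]) = 8.6
S (sum of others) = 14.8 - 8.6 = 6.2
min_reach = max(0, 8.6 - 6.2) = max(0, 2.4) = 2.4

Answer: 2.4000 14.8000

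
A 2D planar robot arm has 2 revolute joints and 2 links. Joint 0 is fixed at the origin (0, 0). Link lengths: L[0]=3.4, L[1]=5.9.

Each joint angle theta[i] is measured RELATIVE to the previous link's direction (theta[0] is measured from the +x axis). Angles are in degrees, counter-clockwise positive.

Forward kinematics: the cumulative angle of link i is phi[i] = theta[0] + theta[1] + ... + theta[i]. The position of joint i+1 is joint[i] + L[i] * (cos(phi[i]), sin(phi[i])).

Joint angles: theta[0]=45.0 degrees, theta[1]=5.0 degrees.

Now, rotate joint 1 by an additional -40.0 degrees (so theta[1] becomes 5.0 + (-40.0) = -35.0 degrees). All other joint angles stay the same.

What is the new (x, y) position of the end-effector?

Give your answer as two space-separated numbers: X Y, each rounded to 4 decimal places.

Answer: 8.2145 3.4287

Derivation:
joint[0] = (0.0000, 0.0000)  (base)
link 0: phi[0] = 45 = 45 deg
  cos(45 deg) = 0.7071, sin(45 deg) = 0.7071
  joint[1] = (0.0000, 0.0000) + 3.4 * (0.7071, 0.7071) = (0.0000 + 2.4042, 0.0000 + 2.4042) = (2.4042, 2.4042)
link 1: phi[1] = 45 + -35 = 10 deg
  cos(10 deg) = 0.9848, sin(10 deg) = 0.1736
  joint[2] = (2.4042, 2.4042) + 5.9 * (0.9848, 0.1736) = (2.4042 + 5.8104, 2.4042 + 1.0245) = (8.2145, 3.4287)
End effector: (8.2145, 3.4287)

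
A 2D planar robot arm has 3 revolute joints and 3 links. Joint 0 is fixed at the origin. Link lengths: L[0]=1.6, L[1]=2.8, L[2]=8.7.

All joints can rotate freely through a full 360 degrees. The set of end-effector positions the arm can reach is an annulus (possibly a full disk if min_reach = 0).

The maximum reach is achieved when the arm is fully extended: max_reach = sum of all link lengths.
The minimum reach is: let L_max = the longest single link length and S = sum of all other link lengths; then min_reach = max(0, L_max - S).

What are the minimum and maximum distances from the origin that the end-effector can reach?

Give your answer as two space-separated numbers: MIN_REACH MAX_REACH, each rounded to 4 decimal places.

Link lengths: [1.6, 2.8, 8.7]
max_reach = 1.6 + 2.8 + 8.7 = 13.1
L_max = max([1.6, 2.8, 8.7]) = 8.7
S (sum of others) = 13.1 - 8.7 = 4.4
min_reach = max(0, 8.7 - 4.4) = max(0, 4.3) = 4.3

Answer: 4.3000 13.1000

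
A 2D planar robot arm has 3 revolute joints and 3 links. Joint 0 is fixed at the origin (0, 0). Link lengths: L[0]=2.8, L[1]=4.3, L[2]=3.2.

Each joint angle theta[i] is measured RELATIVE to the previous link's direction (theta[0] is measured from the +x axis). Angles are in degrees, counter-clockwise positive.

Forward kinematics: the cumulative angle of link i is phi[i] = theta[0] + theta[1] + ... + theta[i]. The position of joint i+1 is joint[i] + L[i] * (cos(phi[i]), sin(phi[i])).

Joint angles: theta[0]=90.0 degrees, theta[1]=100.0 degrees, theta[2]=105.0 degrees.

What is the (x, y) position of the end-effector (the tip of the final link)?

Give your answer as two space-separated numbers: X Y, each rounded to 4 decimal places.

Answer: -2.8823 -0.8469

Derivation:
joint[0] = (0.0000, 0.0000)  (base)
link 0: phi[0] = 90 = 90 deg
  cos(90 deg) = 0.0000, sin(90 deg) = 1.0000
  joint[1] = (0.0000, 0.0000) + 2.8 * (0.0000, 1.0000) = (0.0000 + 0.0000, 0.0000 + 2.8000) = (0.0000, 2.8000)
link 1: phi[1] = 90 + 100 = 190 deg
  cos(190 deg) = -0.9848, sin(190 deg) = -0.1736
  joint[2] = (0.0000, 2.8000) + 4.3 * (-0.9848, -0.1736) = (0.0000 + -4.2347, 2.8000 + -0.7467) = (-4.2347, 2.0533)
link 2: phi[2] = 90 + 100 + 105 = 295 deg
  cos(295 deg) = 0.4226, sin(295 deg) = -0.9063
  joint[3] = (-4.2347, 2.0533) + 3.2 * (0.4226, -0.9063) = (-4.2347 + 1.3524, 2.0533 + -2.9002) = (-2.8823, -0.8469)
End effector: (-2.8823, -0.8469)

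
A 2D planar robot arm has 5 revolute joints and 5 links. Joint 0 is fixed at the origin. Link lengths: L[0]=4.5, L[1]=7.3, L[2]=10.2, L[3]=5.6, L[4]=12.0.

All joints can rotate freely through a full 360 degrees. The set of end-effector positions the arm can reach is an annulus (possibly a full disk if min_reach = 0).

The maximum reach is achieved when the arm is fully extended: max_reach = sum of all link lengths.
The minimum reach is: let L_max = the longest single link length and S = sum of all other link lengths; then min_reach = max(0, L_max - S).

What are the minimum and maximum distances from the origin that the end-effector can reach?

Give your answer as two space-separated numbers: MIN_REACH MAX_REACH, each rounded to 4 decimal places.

Answer: 0.0000 39.6000

Derivation:
Link lengths: [4.5, 7.3, 10.2, 5.6, 12.0]
max_reach = 4.5 + 7.3 + 10.2 + 5.6 + 12 = 39.6
L_max = max([4.5, 7.3, 10.2, 5.6, 12.0]) = 12
S (sum of others) = 39.6 - 12 = 27.6
min_reach = max(0, 12 - 27.6) = max(0, -15.6) = 0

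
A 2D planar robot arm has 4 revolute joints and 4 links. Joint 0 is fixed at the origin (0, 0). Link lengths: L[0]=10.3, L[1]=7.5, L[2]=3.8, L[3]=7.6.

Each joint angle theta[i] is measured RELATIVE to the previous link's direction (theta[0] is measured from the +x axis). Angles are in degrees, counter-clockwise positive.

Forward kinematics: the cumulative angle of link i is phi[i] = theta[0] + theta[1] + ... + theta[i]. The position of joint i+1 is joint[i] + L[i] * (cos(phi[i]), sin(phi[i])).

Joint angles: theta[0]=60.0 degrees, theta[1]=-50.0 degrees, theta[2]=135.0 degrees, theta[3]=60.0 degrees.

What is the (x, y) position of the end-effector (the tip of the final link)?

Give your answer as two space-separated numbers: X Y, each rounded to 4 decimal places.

Answer: 2.5353 9.1901

Derivation:
joint[0] = (0.0000, 0.0000)  (base)
link 0: phi[0] = 60 = 60 deg
  cos(60 deg) = 0.5000, sin(60 deg) = 0.8660
  joint[1] = (0.0000, 0.0000) + 10.3 * (0.5000, 0.8660) = (0.0000 + 5.1500, 0.0000 + 8.9201) = (5.1500, 8.9201)
link 1: phi[1] = 60 + -50 = 10 deg
  cos(10 deg) = 0.9848, sin(10 deg) = 0.1736
  joint[2] = (5.1500, 8.9201) + 7.5 * (0.9848, 0.1736) = (5.1500 + 7.3861, 8.9201 + 1.3024) = (12.5361, 10.2224)
link 2: phi[2] = 60 + -50 + 135 = 145 deg
  cos(145 deg) = -0.8192, sin(145 deg) = 0.5736
  joint[3] = (12.5361, 10.2224) + 3.8 * (-0.8192, 0.5736) = (12.5361 + -3.1128, 10.2224 + 2.1796) = (9.4233, 12.4020)
link 3: phi[3] = 60 + -50 + 135 + 60 = 205 deg
  cos(205 deg) = -0.9063, sin(205 deg) = -0.4226
  joint[4] = (9.4233, 12.4020) + 7.6 * (-0.9063, -0.4226) = (9.4233 + -6.8879, 12.4020 + -3.2119) = (2.5353, 9.1901)
End effector: (2.5353, 9.1901)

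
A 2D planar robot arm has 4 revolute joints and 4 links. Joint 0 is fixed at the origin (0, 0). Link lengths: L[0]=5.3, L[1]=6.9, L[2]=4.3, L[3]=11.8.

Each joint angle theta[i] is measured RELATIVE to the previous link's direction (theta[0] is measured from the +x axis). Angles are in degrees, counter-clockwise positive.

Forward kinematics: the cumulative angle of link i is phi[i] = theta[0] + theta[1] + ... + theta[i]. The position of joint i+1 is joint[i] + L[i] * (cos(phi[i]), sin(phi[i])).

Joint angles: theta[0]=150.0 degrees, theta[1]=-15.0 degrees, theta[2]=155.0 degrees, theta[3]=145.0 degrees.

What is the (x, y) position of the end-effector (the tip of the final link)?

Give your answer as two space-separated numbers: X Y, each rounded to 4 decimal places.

Answer: -4.9442 14.8863

Derivation:
joint[0] = (0.0000, 0.0000)  (base)
link 0: phi[0] = 150 = 150 deg
  cos(150 deg) = -0.8660, sin(150 deg) = 0.5000
  joint[1] = (0.0000, 0.0000) + 5.3 * (-0.8660, 0.5000) = (0.0000 + -4.5899, 0.0000 + 2.6500) = (-4.5899, 2.6500)
link 1: phi[1] = 150 + -15 = 135 deg
  cos(135 deg) = -0.7071, sin(135 deg) = 0.7071
  joint[2] = (-4.5899, 2.6500) + 6.9 * (-0.7071, 0.7071) = (-4.5899 + -4.8790, 2.6500 + 4.8790) = (-9.4690, 7.5290)
link 2: phi[2] = 150 + -15 + 155 = 290 deg
  cos(290 deg) = 0.3420, sin(290 deg) = -0.9397
  joint[3] = (-9.4690, 7.5290) + 4.3 * (0.3420, -0.9397) = (-9.4690 + 1.4707, 7.5290 + -4.0407) = (-7.9983, 3.4884)
link 3: phi[3] = 150 + -15 + 155 + 145 = 435 deg
  cos(435 deg) = 0.2588, sin(435 deg) = 0.9659
  joint[4] = (-7.9983, 3.4884) + 11.8 * (0.2588, 0.9659) = (-7.9983 + 3.0541, 3.4884 + 11.3979) = (-4.9442, 14.8863)
End effector: (-4.9442, 14.8863)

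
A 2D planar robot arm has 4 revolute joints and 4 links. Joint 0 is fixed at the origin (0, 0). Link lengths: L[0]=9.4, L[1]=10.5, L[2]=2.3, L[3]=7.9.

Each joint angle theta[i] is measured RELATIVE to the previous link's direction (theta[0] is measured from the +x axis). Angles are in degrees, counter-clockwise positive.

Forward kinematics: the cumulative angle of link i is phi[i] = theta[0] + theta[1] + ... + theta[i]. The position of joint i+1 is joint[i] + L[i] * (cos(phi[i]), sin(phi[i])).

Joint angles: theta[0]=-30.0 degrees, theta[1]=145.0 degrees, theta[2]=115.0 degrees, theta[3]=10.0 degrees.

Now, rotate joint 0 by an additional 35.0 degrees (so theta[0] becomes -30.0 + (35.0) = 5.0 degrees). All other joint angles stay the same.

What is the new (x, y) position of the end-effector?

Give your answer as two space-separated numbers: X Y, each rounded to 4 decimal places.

Answer: 0.7590 -4.0919

Derivation:
joint[0] = (0.0000, 0.0000)  (base)
link 0: phi[0] = 5 = 5 deg
  cos(5 deg) = 0.9962, sin(5 deg) = 0.0872
  joint[1] = (0.0000, 0.0000) + 9.4 * (0.9962, 0.0872) = (0.0000 + 9.3642, 0.0000 + 0.8193) = (9.3642, 0.8193)
link 1: phi[1] = 5 + 145 = 150 deg
  cos(150 deg) = -0.8660, sin(150 deg) = 0.5000
  joint[2] = (9.3642, 0.8193) + 10.5 * (-0.8660, 0.5000) = (9.3642 + -9.0933, 0.8193 + 5.2500) = (0.2710, 6.0693)
link 2: phi[2] = 5 + 145 + 115 = 265 deg
  cos(265 deg) = -0.0872, sin(265 deg) = -0.9962
  joint[3] = (0.2710, 6.0693) + 2.3 * (-0.0872, -0.9962) = (0.2710 + -0.2005, 6.0693 + -2.2912) = (0.0705, 3.7780)
link 3: phi[3] = 5 + 145 + 115 + 10 = 275 deg
  cos(275 deg) = 0.0872, sin(275 deg) = -0.9962
  joint[4] = (0.0705, 3.7780) + 7.9 * (0.0872, -0.9962) = (0.0705 + 0.6885, 3.7780 + -7.8699) = (0.7590, -4.0919)
End effector: (0.7590, -4.0919)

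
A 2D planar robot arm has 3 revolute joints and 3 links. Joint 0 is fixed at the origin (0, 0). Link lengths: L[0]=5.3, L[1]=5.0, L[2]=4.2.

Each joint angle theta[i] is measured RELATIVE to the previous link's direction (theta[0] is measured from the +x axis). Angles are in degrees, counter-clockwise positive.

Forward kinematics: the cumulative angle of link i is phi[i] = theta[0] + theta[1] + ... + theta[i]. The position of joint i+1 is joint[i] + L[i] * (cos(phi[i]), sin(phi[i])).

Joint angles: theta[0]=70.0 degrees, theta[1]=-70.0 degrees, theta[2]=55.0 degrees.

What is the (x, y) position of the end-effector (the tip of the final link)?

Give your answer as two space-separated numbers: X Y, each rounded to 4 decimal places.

joint[0] = (0.0000, 0.0000)  (base)
link 0: phi[0] = 70 = 70 deg
  cos(70 deg) = 0.3420, sin(70 deg) = 0.9397
  joint[1] = (0.0000, 0.0000) + 5.3 * (0.3420, 0.9397) = (0.0000 + 1.8127, 0.0000 + 4.9804) = (1.8127, 4.9804)
link 1: phi[1] = 70 + -70 = 0 deg
  cos(0 deg) = 1.0000, sin(0 deg) = 0.0000
  joint[2] = (1.8127, 4.9804) + 5 * (1.0000, 0.0000) = (1.8127 + 5.0000, 4.9804 + 0.0000) = (6.8127, 4.9804)
link 2: phi[2] = 70 + -70 + 55 = 55 deg
  cos(55 deg) = 0.5736, sin(55 deg) = 0.8192
  joint[3] = (6.8127, 4.9804) + 4.2 * (0.5736, 0.8192) = (6.8127 + 2.4090, 4.9804 + 3.4404) = (9.2217, 8.4208)
End effector: (9.2217, 8.4208)

Answer: 9.2217 8.4208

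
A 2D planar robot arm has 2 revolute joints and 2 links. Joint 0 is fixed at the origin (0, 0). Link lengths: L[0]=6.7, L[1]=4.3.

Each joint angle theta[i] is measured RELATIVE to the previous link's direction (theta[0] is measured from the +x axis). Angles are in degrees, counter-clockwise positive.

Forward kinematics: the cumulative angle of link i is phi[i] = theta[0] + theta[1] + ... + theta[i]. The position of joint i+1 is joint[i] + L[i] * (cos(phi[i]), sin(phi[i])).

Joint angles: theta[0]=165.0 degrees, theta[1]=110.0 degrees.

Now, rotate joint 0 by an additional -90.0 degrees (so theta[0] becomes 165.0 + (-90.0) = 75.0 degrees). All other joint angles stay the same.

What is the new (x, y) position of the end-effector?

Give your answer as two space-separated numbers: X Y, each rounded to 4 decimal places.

joint[0] = (0.0000, 0.0000)  (base)
link 0: phi[0] = 75 = 75 deg
  cos(75 deg) = 0.2588, sin(75 deg) = 0.9659
  joint[1] = (0.0000, 0.0000) + 6.7 * (0.2588, 0.9659) = (0.0000 + 1.7341, 0.0000 + 6.4717) = (1.7341, 6.4717)
link 1: phi[1] = 75 + 110 = 185 deg
  cos(185 deg) = -0.9962, sin(185 deg) = -0.0872
  joint[2] = (1.7341, 6.4717) + 4.3 * (-0.9962, -0.0872) = (1.7341 + -4.2836, 6.4717 + -0.3748) = (-2.5495, 6.0969)
End effector: (-2.5495, 6.0969)

Answer: -2.5495 6.0969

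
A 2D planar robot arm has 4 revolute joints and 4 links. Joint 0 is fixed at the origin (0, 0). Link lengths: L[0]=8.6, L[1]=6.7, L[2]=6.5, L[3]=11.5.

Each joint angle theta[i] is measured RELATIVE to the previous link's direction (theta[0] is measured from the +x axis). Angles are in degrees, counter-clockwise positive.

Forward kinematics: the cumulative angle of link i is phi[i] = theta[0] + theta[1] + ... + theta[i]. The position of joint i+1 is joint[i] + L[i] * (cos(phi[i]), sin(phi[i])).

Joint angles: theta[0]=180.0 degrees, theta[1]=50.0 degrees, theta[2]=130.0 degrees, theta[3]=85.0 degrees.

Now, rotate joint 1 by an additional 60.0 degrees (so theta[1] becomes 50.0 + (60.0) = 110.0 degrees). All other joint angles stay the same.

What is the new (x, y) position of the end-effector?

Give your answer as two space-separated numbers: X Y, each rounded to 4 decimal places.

joint[0] = (0.0000, 0.0000)  (base)
link 0: phi[0] = 180 = 180 deg
  cos(180 deg) = -1.0000, sin(180 deg) = 0.0000
  joint[1] = (0.0000, 0.0000) + 8.6 * (-1.0000, 0.0000) = (0.0000 + -8.6000, 0.0000 + 0.0000) = (-8.6000, 0.0000)
link 1: phi[1] = 180 + 110 = 290 deg
  cos(290 deg) = 0.3420, sin(290 deg) = -0.9397
  joint[2] = (-8.6000, 0.0000) + 6.7 * (0.3420, -0.9397) = (-8.6000 + 2.2915, 0.0000 + -6.2959) = (-6.3085, -6.2959)
link 2: phi[2] = 180 + 110 + 130 = 420 deg
  cos(420 deg) = 0.5000, sin(420 deg) = 0.8660
  joint[3] = (-6.3085, -6.2959) + 6.5 * (0.5000, 0.8660) = (-6.3085 + 3.2500, -6.2959 + 5.6292) = (-3.0585, -0.6668)
link 3: phi[3] = 180 + 110 + 130 + 85 = 505 deg
  cos(505 deg) = -0.8192, sin(505 deg) = 0.5736
  joint[4] = (-3.0585, -0.6668) + 11.5 * (-0.8192, 0.5736) = (-3.0585 + -9.4202, -0.6668 + 6.5961) = (-12.4787, 5.9294)
End effector: (-12.4787, 5.9294)

Answer: -12.4787 5.9294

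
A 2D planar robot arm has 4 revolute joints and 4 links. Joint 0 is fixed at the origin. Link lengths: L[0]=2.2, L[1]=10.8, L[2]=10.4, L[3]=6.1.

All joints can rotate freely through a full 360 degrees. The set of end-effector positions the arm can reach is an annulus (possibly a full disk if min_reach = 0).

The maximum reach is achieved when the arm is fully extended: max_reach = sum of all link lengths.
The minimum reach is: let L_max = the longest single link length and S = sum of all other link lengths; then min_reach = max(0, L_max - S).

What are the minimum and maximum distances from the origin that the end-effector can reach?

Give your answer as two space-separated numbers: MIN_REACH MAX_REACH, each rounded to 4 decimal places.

Link lengths: [2.2, 10.8, 10.4, 6.1]
max_reach = 2.2 + 10.8 + 10.4 + 6.1 = 29.5
L_max = max([2.2, 10.8, 10.4, 6.1]) = 10.8
S (sum of others) = 29.5 - 10.8 = 18.7
min_reach = max(0, 10.8 - 18.7) = max(0, -7.9) = 0

Answer: 0.0000 29.5000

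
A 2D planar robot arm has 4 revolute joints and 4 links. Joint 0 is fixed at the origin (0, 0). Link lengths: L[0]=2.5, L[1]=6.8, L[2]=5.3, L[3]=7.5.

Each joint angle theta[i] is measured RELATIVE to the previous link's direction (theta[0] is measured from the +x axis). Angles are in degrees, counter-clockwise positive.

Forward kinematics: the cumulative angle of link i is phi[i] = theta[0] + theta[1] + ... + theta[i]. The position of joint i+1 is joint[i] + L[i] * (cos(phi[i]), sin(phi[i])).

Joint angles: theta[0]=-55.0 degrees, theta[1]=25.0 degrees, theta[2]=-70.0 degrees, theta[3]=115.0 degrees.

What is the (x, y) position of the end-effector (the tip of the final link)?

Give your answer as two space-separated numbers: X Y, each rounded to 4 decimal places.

joint[0] = (0.0000, 0.0000)  (base)
link 0: phi[0] = -55 = -55 deg
  cos(-55 deg) = 0.5736, sin(-55 deg) = -0.8192
  joint[1] = (0.0000, 0.0000) + 2.5 * (0.5736, -0.8192) = (0.0000 + 1.4339, 0.0000 + -2.0479) = (1.4339, -2.0479)
link 1: phi[1] = -55 + 25 = -30 deg
  cos(-30 deg) = 0.8660, sin(-30 deg) = -0.5000
  joint[2] = (1.4339, -2.0479) + 6.8 * (0.8660, -0.5000) = (1.4339 + 5.8890, -2.0479 + -3.4000) = (7.3229, -5.4479)
link 2: phi[2] = -55 + 25 + -70 = -100 deg
  cos(-100 deg) = -0.1736, sin(-100 deg) = -0.9848
  joint[3] = (7.3229, -5.4479) + 5.3 * (-0.1736, -0.9848) = (7.3229 + -0.9203, -5.4479 + -5.2195) = (6.4026, -10.6674)
link 3: phi[3] = -55 + 25 + -70 + 115 = 15 deg
  cos(15 deg) = 0.9659, sin(15 deg) = 0.2588
  joint[4] = (6.4026, -10.6674) + 7.5 * (0.9659, 0.2588) = (6.4026 + 7.2444, -10.6674 + 1.9411) = (13.6470, -8.7262)
End effector: (13.6470, -8.7262)

Answer: 13.6470 -8.7262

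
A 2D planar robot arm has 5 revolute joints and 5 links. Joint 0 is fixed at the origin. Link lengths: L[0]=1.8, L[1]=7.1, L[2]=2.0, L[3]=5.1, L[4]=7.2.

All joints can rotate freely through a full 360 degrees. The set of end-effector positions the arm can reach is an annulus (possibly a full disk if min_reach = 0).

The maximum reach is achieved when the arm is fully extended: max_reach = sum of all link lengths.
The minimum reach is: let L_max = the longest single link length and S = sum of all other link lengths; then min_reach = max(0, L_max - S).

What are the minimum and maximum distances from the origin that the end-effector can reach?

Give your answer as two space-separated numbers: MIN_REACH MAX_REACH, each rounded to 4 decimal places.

Link lengths: [1.8, 7.1, 2.0, 5.1, 7.2]
max_reach = 1.8 + 7.1 + 2 + 5.1 + 7.2 = 23.2
L_max = max([1.8, 7.1, 2.0, 5.1, 7.2]) = 7.2
S (sum of others) = 23.2 - 7.2 = 16
min_reach = max(0, 7.2 - 16) = max(0, -8.8) = 0

Answer: 0.0000 23.2000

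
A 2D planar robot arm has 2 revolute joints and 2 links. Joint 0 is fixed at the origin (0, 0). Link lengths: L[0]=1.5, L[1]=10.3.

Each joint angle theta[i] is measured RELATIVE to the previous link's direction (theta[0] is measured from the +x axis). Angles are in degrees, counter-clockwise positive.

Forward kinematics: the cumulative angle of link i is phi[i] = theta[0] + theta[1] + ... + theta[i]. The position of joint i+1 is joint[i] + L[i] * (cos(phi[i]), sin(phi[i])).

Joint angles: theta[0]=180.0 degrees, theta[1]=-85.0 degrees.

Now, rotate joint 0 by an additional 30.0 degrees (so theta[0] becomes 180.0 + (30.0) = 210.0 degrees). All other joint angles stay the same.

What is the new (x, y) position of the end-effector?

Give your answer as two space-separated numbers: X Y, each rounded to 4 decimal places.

joint[0] = (0.0000, 0.0000)  (base)
link 0: phi[0] = 210 = 210 deg
  cos(210 deg) = -0.8660, sin(210 deg) = -0.5000
  joint[1] = (0.0000, 0.0000) + 1.5 * (-0.8660, -0.5000) = (0.0000 + -1.2990, 0.0000 + -0.7500) = (-1.2990, -0.7500)
link 1: phi[1] = 210 + -85 = 125 deg
  cos(125 deg) = -0.5736, sin(125 deg) = 0.8192
  joint[2] = (-1.2990, -0.7500) + 10.3 * (-0.5736, 0.8192) = (-1.2990 + -5.9078, -0.7500 + 8.4373) = (-7.2069, 7.6873)
End effector: (-7.2069, 7.6873)

Answer: -7.2069 7.6873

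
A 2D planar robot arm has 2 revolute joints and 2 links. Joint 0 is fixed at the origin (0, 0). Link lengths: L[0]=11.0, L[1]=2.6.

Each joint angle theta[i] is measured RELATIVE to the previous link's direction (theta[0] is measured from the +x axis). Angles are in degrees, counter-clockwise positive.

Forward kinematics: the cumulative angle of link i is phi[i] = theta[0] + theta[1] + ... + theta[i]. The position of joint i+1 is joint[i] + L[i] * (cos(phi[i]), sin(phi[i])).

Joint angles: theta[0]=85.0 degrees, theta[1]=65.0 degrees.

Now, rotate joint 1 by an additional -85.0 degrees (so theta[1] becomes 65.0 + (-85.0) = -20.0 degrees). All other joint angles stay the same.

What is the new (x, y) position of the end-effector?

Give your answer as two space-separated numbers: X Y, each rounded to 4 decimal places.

joint[0] = (0.0000, 0.0000)  (base)
link 0: phi[0] = 85 = 85 deg
  cos(85 deg) = 0.0872, sin(85 deg) = 0.9962
  joint[1] = (0.0000, 0.0000) + 11 * (0.0872, 0.9962) = (0.0000 + 0.9587, 0.0000 + 10.9581) = (0.9587, 10.9581)
link 1: phi[1] = 85 + -20 = 65 deg
  cos(65 deg) = 0.4226, sin(65 deg) = 0.9063
  joint[2] = (0.9587, 10.9581) + 2.6 * (0.4226, 0.9063) = (0.9587 + 1.0988, 10.9581 + 2.3564) = (2.0575, 13.3145)
End effector: (2.0575, 13.3145)

Answer: 2.0575 13.3145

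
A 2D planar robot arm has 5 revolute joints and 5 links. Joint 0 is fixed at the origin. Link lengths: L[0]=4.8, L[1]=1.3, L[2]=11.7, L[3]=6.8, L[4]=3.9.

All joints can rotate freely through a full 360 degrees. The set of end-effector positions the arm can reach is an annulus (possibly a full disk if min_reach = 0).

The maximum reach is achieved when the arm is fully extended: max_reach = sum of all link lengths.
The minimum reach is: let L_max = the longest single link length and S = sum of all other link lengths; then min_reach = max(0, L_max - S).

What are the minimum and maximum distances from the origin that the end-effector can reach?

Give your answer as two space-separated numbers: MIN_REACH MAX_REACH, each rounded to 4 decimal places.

Answer: 0.0000 28.5000

Derivation:
Link lengths: [4.8, 1.3, 11.7, 6.8, 3.9]
max_reach = 4.8 + 1.3 + 11.7 + 6.8 + 3.9 = 28.5
L_max = max([4.8, 1.3, 11.7, 6.8, 3.9]) = 11.7
S (sum of others) = 28.5 - 11.7 = 16.8
min_reach = max(0, 11.7 - 16.8) = max(0, -5.1) = 0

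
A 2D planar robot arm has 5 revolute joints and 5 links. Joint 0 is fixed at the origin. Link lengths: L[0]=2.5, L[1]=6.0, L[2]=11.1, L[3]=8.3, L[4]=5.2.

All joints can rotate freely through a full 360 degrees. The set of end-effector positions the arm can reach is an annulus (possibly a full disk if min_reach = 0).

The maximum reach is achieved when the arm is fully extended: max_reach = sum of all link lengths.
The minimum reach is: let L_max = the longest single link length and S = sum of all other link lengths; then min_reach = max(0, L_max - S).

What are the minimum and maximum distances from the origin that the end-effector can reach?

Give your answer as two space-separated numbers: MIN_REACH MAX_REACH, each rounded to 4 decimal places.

Link lengths: [2.5, 6.0, 11.1, 8.3, 5.2]
max_reach = 2.5 + 6 + 11.1 + 8.3 + 5.2 = 33.1
L_max = max([2.5, 6.0, 11.1, 8.3, 5.2]) = 11.1
S (sum of others) = 33.1 - 11.1 = 22
min_reach = max(0, 11.1 - 22) = max(0, -10.9) = 0

Answer: 0.0000 33.1000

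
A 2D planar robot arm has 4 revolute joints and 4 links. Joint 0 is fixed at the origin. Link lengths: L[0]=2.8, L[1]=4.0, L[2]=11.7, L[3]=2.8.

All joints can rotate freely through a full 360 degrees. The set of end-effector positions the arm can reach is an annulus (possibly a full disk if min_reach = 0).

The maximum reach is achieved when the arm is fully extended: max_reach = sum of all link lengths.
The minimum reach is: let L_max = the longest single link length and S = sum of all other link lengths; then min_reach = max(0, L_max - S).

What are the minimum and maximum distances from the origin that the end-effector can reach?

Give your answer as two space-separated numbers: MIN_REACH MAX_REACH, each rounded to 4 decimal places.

Answer: 2.1000 21.3000

Derivation:
Link lengths: [2.8, 4.0, 11.7, 2.8]
max_reach = 2.8 + 4 + 11.7 + 2.8 = 21.3
L_max = max([2.8, 4.0, 11.7, 2.8]) = 11.7
S (sum of others) = 21.3 - 11.7 = 9.6
min_reach = max(0, 11.7 - 9.6) = max(0, 2.1) = 2.1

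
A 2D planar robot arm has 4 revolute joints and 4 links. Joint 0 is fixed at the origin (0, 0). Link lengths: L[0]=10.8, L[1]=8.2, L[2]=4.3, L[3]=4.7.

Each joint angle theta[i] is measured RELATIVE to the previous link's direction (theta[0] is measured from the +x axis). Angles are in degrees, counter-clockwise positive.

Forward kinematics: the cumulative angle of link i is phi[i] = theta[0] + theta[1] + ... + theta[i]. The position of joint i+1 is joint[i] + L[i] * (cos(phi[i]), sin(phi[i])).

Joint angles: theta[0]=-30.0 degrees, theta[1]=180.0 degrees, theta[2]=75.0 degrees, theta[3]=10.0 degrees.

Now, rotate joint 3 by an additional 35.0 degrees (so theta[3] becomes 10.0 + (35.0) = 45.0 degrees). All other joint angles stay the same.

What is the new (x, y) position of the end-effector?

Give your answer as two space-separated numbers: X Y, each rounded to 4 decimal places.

joint[0] = (0.0000, 0.0000)  (base)
link 0: phi[0] = -30 = -30 deg
  cos(-30 deg) = 0.8660, sin(-30 deg) = -0.5000
  joint[1] = (0.0000, 0.0000) + 10.8 * (0.8660, -0.5000) = (0.0000 + 9.3531, 0.0000 + -5.4000) = (9.3531, -5.4000)
link 1: phi[1] = -30 + 180 = 150 deg
  cos(150 deg) = -0.8660, sin(150 deg) = 0.5000
  joint[2] = (9.3531, -5.4000) + 8.2 * (-0.8660, 0.5000) = (9.3531 + -7.1014, -5.4000 + 4.1000) = (2.2517, -1.3000)
link 2: phi[2] = -30 + 180 + 75 = 225 deg
  cos(225 deg) = -0.7071, sin(225 deg) = -0.7071
  joint[3] = (2.2517, -1.3000) + 4.3 * (-0.7071, -0.7071) = (2.2517 + -3.0406, -1.3000 + -3.0406) = (-0.7889, -4.3406)
link 3: phi[3] = -30 + 180 + 75 + 45 = 270 deg
  cos(270 deg) = -0.0000, sin(270 deg) = -1.0000
  joint[4] = (-0.7889, -4.3406) + 4.7 * (-0.0000, -1.0000) = (-0.7889 + -0.0000, -4.3406 + -4.7000) = (-0.7889, -9.0406)
End effector: (-0.7889, -9.0406)

Answer: -0.7889 -9.0406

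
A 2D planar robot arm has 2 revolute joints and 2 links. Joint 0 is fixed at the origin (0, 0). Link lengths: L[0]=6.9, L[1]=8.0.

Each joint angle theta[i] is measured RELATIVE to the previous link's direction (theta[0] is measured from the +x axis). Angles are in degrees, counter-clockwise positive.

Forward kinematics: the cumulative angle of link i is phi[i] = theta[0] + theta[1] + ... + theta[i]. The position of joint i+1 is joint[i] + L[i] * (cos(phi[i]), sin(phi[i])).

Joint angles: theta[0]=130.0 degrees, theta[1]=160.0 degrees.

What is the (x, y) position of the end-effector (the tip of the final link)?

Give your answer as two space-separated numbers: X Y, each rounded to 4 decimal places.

joint[0] = (0.0000, 0.0000)  (base)
link 0: phi[0] = 130 = 130 deg
  cos(130 deg) = -0.6428, sin(130 deg) = 0.7660
  joint[1] = (0.0000, 0.0000) + 6.9 * (-0.6428, 0.7660) = (0.0000 + -4.4352, 0.0000 + 5.2857) = (-4.4352, 5.2857)
link 1: phi[1] = 130 + 160 = 290 deg
  cos(290 deg) = 0.3420, sin(290 deg) = -0.9397
  joint[2] = (-4.4352, 5.2857) + 8 * (0.3420, -0.9397) = (-4.4352 + 2.7362, 5.2857 + -7.5175) = (-1.6991, -2.2318)
End effector: (-1.6991, -2.2318)

Answer: -1.6991 -2.2318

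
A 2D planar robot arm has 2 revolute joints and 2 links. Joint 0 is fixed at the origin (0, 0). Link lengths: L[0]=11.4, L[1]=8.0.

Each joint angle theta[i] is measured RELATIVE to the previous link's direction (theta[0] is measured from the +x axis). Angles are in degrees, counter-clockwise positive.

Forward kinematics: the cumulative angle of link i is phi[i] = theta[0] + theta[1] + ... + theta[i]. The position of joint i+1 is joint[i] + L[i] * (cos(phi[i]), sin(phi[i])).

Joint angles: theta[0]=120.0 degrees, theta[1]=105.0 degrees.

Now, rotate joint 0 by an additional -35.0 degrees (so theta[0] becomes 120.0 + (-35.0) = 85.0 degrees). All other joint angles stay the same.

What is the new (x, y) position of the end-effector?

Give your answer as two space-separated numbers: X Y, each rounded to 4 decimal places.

joint[0] = (0.0000, 0.0000)  (base)
link 0: phi[0] = 85 = 85 deg
  cos(85 deg) = 0.0872, sin(85 deg) = 0.9962
  joint[1] = (0.0000, 0.0000) + 11.4 * (0.0872, 0.9962) = (0.0000 + 0.9936, 0.0000 + 11.3566) = (0.9936, 11.3566)
link 1: phi[1] = 85 + 105 = 190 deg
  cos(190 deg) = -0.9848, sin(190 deg) = -0.1736
  joint[2] = (0.9936, 11.3566) + 8 * (-0.9848, -0.1736) = (0.9936 + -7.8785, 11.3566 + -1.3892) = (-6.8849, 9.9674)
End effector: (-6.8849, 9.9674)

Answer: -6.8849 9.9674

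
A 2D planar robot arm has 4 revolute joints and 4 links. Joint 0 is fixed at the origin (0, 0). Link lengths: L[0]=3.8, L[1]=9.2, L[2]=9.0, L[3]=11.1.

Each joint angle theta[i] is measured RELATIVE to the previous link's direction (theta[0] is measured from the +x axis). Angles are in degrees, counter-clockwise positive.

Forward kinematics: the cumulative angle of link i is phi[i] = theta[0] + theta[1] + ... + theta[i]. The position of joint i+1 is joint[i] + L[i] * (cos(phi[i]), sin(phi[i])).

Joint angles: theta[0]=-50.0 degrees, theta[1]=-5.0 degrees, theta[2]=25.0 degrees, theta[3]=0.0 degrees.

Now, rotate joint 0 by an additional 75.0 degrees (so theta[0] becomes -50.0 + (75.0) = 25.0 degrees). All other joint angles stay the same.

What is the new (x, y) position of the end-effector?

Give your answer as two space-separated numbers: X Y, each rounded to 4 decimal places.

Answer: 26.3020 18.9654

Derivation:
joint[0] = (0.0000, 0.0000)  (base)
link 0: phi[0] = 25 = 25 deg
  cos(25 deg) = 0.9063, sin(25 deg) = 0.4226
  joint[1] = (0.0000, 0.0000) + 3.8 * (0.9063, 0.4226) = (0.0000 + 3.4440, 0.0000 + 1.6059) = (3.4440, 1.6059)
link 1: phi[1] = 25 + -5 = 20 deg
  cos(20 deg) = 0.9397, sin(20 deg) = 0.3420
  joint[2] = (3.4440, 1.6059) + 9.2 * (0.9397, 0.3420) = (3.4440 + 8.6452, 1.6059 + 3.1466) = (12.0891, 4.7525)
link 2: phi[2] = 25 + -5 + 25 = 45 deg
  cos(45 deg) = 0.7071, sin(45 deg) = 0.7071
  joint[3] = (12.0891, 4.7525) + 9 * (0.7071, 0.7071) = (12.0891 + 6.3640, 4.7525 + 6.3640) = (18.4531, 11.1165)
link 3: phi[3] = 25 + -5 + 25 + 0 = 45 deg
  cos(45 deg) = 0.7071, sin(45 deg) = 0.7071
  joint[4] = (18.4531, 11.1165) + 11.1 * (0.7071, 0.7071) = (18.4531 + 7.8489, 11.1165 + 7.8489) = (26.3020, 18.9654)
End effector: (26.3020, 18.9654)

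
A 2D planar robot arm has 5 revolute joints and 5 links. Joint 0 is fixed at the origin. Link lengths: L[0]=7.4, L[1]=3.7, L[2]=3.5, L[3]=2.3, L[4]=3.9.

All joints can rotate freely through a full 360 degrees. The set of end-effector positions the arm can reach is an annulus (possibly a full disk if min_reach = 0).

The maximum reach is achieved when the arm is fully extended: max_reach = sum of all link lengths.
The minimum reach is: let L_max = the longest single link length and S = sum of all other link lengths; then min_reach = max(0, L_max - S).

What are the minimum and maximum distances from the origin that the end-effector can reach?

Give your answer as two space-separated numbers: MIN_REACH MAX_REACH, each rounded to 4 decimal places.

Link lengths: [7.4, 3.7, 3.5, 2.3, 3.9]
max_reach = 7.4 + 3.7 + 3.5 + 2.3 + 3.9 = 20.8
L_max = max([7.4, 3.7, 3.5, 2.3, 3.9]) = 7.4
S (sum of others) = 20.8 - 7.4 = 13.4
min_reach = max(0, 7.4 - 13.4) = max(0, -6) = 0

Answer: 0.0000 20.8000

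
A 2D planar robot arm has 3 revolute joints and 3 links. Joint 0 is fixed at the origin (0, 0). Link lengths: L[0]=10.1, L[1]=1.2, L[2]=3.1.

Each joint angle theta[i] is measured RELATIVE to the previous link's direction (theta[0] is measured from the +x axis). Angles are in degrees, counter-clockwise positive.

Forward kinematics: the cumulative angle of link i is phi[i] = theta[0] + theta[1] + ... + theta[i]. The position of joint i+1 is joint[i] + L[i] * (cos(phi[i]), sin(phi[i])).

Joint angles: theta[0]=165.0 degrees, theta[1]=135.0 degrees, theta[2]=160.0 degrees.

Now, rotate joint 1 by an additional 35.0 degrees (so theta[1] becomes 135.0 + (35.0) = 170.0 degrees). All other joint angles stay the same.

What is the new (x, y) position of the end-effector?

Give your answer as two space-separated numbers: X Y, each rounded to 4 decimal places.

Answer: -10.8603 4.2990

Derivation:
joint[0] = (0.0000, 0.0000)  (base)
link 0: phi[0] = 165 = 165 deg
  cos(165 deg) = -0.9659, sin(165 deg) = 0.2588
  joint[1] = (0.0000, 0.0000) + 10.1 * (-0.9659, 0.2588) = (0.0000 + -9.7559, 0.0000 + 2.6141) = (-9.7559, 2.6141)
link 1: phi[1] = 165 + 170 = 335 deg
  cos(335 deg) = 0.9063, sin(335 deg) = -0.4226
  joint[2] = (-9.7559, 2.6141) + 1.2 * (0.9063, -0.4226) = (-9.7559 + 1.0876, 2.6141 + -0.5071) = (-8.6683, 2.1069)
link 2: phi[2] = 165 + 170 + 160 = 495 deg
  cos(495 deg) = -0.7071, sin(495 deg) = 0.7071
  joint[3] = (-8.6683, 2.1069) + 3.1 * (-0.7071, 0.7071) = (-8.6683 + -2.1920, 2.1069 + 2.1920) = (-10.8603, 4.2990)
End effector: (-10.8603, 4.2990)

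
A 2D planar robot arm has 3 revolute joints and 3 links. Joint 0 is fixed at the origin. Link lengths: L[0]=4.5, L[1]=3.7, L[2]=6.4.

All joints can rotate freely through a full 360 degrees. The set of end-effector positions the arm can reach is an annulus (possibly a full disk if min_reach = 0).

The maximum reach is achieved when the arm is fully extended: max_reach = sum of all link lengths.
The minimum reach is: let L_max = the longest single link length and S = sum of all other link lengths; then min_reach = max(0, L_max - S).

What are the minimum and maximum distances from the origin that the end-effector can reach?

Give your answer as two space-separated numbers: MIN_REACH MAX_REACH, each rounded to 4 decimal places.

Answer: 0.0000 14.6000

Derivation:
Link lengths: [4.5, 3.7, 6.4]
max_reach = 4.5 + 3.7 + 6.4 = 14.6
L_max = max([4.5, 3.7, 6.4]) = 6.4
S (sum of others) = 14.6 - 6.4 = 8.2
min_reach = max(0, 6.4 - 8.2) = max(0, -1.8) = 0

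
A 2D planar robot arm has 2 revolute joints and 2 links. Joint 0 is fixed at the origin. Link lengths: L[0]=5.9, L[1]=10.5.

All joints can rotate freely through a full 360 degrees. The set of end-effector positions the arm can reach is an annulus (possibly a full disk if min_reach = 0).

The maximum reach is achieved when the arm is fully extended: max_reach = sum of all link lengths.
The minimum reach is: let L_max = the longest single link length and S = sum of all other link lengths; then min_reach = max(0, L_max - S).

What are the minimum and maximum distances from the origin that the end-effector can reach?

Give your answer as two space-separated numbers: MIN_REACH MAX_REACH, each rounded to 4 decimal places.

Link lengths: [5.9, 10.5]
max_reach = 5.9 + 10.5 = 16.4
L_max = max([5.9, 10.5]) = 10.5
S (sum of others) = 16.4 - 10.5 = 5.9
min_reach = max(0, 10.5 - 5.9) = max(0, 4.6) = 4.6

Answer: 4.6000 16.4000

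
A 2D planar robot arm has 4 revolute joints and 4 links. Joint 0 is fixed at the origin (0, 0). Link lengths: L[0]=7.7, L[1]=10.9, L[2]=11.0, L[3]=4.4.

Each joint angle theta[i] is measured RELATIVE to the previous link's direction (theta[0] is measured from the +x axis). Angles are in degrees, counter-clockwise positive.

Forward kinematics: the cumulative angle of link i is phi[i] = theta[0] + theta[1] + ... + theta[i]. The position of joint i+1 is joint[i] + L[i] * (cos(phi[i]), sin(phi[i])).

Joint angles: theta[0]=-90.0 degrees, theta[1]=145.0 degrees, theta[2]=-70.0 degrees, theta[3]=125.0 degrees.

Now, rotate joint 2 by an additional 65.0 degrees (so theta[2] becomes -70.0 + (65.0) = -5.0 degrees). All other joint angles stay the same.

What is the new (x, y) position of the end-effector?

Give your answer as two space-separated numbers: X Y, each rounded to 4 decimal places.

joint[0] = (0.0000, 0.0000)  (base)
link 0: phi[0] = -90 = -90 deg
  cos(-90 deg) = 0.0000, sin(-90 deg) = -1.0000
  joint[1] = (0.0000, 0.0000) + 7.7 * (0.0000, -1.0000) = (0.0000 + 0.0000, 0.0000 + -7.7000) = (0.0000, -7.7000)
link 1: phi[1] = -90 + 145 = 55 deg
  cos(55 deg) = 0.5736, sin(55 deg) = 0.8192
  joint[2] = (0.0000, -7.7000) + 10.9 * (0.5736, 0.8192) = (0.0000 + 6.2520, -7.7000 + 8.9288) = (6.2520, 1.2288)
link 2: phi[2] = -90 + 145 + -5 = 50 deg
  cos(50 deg) = 0.6428, sin(50 deg) = 0.7660
  joint[3] = (6.2520, 1.2288) + 11 * (0.6428, 0.7660) = (6.2520 + 7.0707, 1.2288 + 8.4265) = (13.3226, 9.6552)
link 3: phi[3] = -90 + 145 + -5 + 125 = 175 deg
  cos(175 deg) = -0.9962, sin(175 deg) = 0.0872
  joint[4] = (13.3226, 9.6552) + 4.4 * (-0.9962, 0.0872) = (13.3226 + -4.3833, 9.6552 + 0.3835) = (8.9394, 10.0387)
End effector: (8.9394, 10.0387)

Answer: 8.9394 10.0387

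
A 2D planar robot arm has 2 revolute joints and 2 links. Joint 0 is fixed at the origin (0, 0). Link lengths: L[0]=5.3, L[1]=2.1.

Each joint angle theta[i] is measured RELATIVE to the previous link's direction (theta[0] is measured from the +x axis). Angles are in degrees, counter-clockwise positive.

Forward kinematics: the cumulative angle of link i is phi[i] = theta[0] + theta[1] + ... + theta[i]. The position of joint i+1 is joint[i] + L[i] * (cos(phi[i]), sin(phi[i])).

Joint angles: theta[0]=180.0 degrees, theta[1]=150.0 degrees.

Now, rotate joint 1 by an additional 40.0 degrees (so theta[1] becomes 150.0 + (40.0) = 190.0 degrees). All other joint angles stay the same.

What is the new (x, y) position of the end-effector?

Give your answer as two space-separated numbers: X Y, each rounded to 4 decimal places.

Answer: -3.2319 0.3647

Derivation:
joint[0] = (0.0000, 0.0000)  (base)
link 0: phi[0] = 180 = 180 deg
  cos(180 deg) = -1.0000, sin(180 deg) = 0.0000
  joint[1] = (0.0000, 0.0000) + 5.3 * (-1.0000, 0.0000) = (0.0000 + -5.3000, 0.0000 + 0.0000) = (-5.3000, 0.0000)
link 1: phi[1] = 180 + 190 = 370 deg
  cos(370 deg) = 0.9848, sin(370 deg) = 0.1736
  joint[2] = (-5.3000, 0.0000) + 2.1 * (0.9848, 0.1736) = (-5.3000 + 2.0681, 0.0000 + 0.3647) = (-3.2319, 0.3647)
End effector: (-3.2319, 0.3647)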